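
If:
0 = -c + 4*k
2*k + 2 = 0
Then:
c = -4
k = -1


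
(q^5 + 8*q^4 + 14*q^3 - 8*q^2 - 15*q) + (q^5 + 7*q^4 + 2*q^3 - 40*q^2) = 2*q^5 + 15*q^4 + 16*q^3 - 48*q^2 - 15*q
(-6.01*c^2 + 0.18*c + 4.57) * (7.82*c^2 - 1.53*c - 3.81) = -46.9982*c^4 + 10.6029*c^3 + 58.3601*c^2 - 7.6779*c - 17.4117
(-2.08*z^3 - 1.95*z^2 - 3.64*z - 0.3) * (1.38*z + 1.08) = -2.8704*z^4 - 4.9374*z^3 - 7.1292*z^2 - 4.3452*z - 0.324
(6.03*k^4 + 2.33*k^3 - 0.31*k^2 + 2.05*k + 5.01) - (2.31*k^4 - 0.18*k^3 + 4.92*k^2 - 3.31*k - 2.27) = 3.72*k^4 + 2.51*k^3 - 5.23*k^2 + 5.36*k + 7.28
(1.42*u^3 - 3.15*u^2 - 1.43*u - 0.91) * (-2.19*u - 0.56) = -3.1098*u^4 + 6.1033*u^3 + 4.8957*u^2 + 2.7937*u + 0.5096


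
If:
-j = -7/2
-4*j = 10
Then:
No Solution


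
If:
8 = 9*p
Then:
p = 8/9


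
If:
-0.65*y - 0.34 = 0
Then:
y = -0.52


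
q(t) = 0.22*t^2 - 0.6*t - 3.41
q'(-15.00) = -7.20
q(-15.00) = 55.09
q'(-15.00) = -7.20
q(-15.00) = 55.09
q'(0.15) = -0.53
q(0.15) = -3.50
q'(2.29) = 0.41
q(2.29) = -3.63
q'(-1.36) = -1.20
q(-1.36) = -2.19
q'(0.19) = -0.52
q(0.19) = -3.52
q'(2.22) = 0.38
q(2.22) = -3.66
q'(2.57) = 0.53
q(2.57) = -3.50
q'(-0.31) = -0.74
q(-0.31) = -3.20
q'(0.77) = -0.26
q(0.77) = -3.74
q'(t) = 0.44*t - 0.6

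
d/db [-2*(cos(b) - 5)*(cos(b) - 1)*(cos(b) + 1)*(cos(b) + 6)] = 2*(4*cos(b)^3 + 3*cos(b)^2 - 62*cos(b) - 1)*sin(b)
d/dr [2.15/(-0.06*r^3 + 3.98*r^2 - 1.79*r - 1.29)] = (0.387*r^2 - 17.114*r + 3.8485)/(0.06*r^3 - 3.98*r^2 + 1.79*r + 1.29)^2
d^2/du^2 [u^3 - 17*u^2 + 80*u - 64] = 6*u - 34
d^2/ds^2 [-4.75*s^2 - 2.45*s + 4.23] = -9.50000000000000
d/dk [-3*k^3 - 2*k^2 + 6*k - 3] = -9*k^2 - 4*k + 6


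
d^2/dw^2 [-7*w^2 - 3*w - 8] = -14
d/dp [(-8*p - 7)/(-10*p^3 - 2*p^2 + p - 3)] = (80*p^3 + 16*p^2 - 8*p - (8*p + 7)*(30*p^2 + 4*p - 1) + 24)/(10*p^3 + 2*p^2 - p + 3)^2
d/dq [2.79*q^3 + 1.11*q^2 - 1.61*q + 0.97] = 8.37*q^2 + 2.22*q - 1.61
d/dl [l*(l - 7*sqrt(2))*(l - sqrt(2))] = 3*l^2 - 16*sqrt(2)*l + 14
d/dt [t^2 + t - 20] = 2*t + 1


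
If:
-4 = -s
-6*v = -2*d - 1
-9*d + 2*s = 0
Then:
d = 8/9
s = 4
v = 25/54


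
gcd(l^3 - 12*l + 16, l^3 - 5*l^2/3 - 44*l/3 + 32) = l + 4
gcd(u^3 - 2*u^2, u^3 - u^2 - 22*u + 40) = u - 2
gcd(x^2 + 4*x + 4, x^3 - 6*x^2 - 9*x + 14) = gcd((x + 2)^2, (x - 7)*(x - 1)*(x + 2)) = x + 2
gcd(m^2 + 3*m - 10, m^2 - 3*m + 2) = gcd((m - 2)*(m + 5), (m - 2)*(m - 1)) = m - 2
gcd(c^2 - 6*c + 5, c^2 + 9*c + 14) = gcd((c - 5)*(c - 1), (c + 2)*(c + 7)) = 1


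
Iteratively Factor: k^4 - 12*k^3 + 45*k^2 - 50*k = (k - 2)*(k^3 - 10*k^2 + 25*k) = (k - 5)*(k - 2)*(k^2 - 5*k) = k*(k - 5)*(k - 2)*(k - 5)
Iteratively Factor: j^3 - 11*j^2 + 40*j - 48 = (j - 4)*(j^2 - 7*j + 12) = (j - 4)*(j - 3)*(j - 4)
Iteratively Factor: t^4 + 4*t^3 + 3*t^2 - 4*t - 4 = (t + 2)*(t^3 + 2*t^2 - t - 2) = (t + 1)*(t + 2)*(t^2 + t - 2) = (t - 1)*(t + 1)*(t + 2)*(t + 2)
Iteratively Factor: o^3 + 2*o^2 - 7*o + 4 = (o - 1)*(o^2 + 3*o - 4) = (o - 1)*(o + 4)*(o - 1)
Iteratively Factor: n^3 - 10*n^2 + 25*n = (n - 5)*(n^2 - 5*n) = n*(n - 5)*(n - 5)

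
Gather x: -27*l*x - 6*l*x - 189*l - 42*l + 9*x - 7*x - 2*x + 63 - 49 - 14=-33*l*x - 231*l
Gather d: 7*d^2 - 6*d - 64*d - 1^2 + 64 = 7*d^2 - 70*d + 63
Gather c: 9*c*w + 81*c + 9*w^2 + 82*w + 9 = c*(9*w + 81) + 9*w^2 + 82*w + 9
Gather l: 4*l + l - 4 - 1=5*l - 5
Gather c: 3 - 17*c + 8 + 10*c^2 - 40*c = 10*c^2 - 57*c + 11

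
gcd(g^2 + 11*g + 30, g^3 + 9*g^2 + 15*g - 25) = g + 5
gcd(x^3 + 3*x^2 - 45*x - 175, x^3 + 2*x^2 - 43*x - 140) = x^2 - 2*x - 35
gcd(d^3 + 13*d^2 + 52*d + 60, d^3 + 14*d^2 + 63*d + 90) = d^2 + 11*d + 30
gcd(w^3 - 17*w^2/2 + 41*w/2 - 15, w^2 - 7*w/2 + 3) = w^2 - 7*w/2 + 3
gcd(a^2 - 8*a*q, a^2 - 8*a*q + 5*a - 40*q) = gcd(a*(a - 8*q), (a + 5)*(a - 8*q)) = -a + 8*q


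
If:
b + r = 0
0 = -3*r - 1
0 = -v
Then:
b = 1/3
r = -1/3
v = 0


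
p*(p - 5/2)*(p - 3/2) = p^3 - 4*p^2 + 15*p/4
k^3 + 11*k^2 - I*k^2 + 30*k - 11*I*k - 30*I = (k + 5)*(k + 6)*(k - I)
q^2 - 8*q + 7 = (q - 7)*(q - 1)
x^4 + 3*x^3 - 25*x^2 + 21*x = x*(x - 3)*(x - 1)*(x + 7)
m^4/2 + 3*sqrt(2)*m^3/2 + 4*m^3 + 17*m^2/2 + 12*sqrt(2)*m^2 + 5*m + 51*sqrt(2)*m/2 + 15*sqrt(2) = (m/2 + 1/2)*(m + 2)*(m + 5)*(m + 3*sqrt(2))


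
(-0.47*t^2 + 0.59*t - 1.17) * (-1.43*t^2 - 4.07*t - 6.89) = 0.6721*t^4 + 1.0692*t^3 + 2.5101*t^2 + 0.696800000000001*t + 8.0613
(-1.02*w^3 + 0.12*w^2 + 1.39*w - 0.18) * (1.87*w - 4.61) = -1.9074*w^4 + 4.9266*w^3 + 2.0461*w^2 - 6.7445*w + 0.8298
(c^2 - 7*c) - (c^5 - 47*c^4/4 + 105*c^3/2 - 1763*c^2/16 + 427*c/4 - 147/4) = -c^5 + 47*c^4/4 - 105*c^3/2 + 1779*c^2/16 - 455*c/4 + 147/4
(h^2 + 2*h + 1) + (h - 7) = h^2 + 3*h - 6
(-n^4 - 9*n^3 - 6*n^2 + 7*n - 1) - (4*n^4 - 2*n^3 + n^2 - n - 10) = -5*n^4 - 7*n^3 - 7*n^2 + 8*n + 9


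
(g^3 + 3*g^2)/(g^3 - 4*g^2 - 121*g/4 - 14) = 4*g^2*(g + 3)/(4*g^3 - 16*g^2 - 121*g - 56)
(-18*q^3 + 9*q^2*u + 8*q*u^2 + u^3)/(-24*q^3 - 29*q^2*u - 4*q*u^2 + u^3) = (6*q^2 - 5*q*u - u^2)/(8*q^2 + 7*q*u - u^2)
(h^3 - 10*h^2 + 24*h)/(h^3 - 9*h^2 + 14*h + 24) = h/(h + 1)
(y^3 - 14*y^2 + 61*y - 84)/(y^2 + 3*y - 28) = (y^2 - 10*y + 21)/(y + 7)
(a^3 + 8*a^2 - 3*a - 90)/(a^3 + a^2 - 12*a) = (a^2 + 11*a + 30)/(a*(a + 4))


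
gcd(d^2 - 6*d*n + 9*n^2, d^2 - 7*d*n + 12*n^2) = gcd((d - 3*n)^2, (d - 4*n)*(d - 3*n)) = d - 3*n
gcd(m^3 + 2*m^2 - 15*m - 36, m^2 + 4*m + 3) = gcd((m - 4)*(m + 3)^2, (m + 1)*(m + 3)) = m + 3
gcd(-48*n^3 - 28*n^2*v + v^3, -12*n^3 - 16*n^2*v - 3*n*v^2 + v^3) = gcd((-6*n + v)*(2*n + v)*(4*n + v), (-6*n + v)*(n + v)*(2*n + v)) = -12*n^2 - 4*n*v + v^2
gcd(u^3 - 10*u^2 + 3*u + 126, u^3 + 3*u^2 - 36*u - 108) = u^2 - 3*u - 18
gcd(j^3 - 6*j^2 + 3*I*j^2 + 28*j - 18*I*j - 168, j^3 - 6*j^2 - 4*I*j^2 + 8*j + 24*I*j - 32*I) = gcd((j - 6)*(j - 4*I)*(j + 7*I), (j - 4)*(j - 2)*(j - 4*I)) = j - 4*I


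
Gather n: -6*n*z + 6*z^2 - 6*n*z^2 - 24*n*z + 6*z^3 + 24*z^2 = n*(-6*z^2 - 30*z) + 6*z^3 + 30*z^2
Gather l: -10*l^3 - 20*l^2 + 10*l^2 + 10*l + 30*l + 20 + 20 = -10*l^3 - 10*l^2 + 40*l + 40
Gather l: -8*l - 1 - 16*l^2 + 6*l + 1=-16*l^2 - 2*l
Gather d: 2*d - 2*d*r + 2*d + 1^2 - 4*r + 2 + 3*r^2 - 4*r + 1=d*(4 - 2*r) + 3*r^2 - 8*r + 4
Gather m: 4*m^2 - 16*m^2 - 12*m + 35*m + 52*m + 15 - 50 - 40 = -12*m^2 + 75*m - 75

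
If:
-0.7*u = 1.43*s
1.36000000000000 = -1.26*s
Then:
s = -1.08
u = 2.20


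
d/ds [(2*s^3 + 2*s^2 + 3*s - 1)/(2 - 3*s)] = (-12*s^3 + 6*s^2 + 8*s + 3)/(9*s^2 - 12*s + 4)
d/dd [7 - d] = -1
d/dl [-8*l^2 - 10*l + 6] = -16*l - 10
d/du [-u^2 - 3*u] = -2*u - 3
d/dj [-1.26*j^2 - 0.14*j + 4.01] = -2.52*j - 0.14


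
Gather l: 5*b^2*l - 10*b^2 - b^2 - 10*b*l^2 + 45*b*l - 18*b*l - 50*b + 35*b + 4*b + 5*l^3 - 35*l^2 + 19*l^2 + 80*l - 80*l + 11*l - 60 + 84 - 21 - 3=-11*b^2 - 11*b + 5*l^3 + l^2*(-10*b - 16) + l*(5*b^2 + 27*b + 11)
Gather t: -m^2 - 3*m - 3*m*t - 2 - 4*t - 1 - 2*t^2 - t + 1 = -m^2 - 3*m - 2*t^2 + t*(-3*m - 5) - 2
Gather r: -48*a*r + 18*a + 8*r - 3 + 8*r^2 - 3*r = 18*a + 8*r^2 + r*(5 - 48*a) - 3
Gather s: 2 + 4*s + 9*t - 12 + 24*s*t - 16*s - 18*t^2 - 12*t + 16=s*(24*t - 12) - 18*t^2 - 3*t + 6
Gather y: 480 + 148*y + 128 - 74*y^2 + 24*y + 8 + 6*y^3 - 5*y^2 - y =6*y^3 - 79*y^2 + 171*y + 616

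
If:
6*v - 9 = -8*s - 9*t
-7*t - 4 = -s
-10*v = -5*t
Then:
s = 111/68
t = -23/68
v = -23/136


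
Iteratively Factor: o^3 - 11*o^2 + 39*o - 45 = (o - 3)*(o^2 - 8*o + 15) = (o - 3)^2*(o - 5)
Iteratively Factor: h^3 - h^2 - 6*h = (h + 2)*(h^2 - 3*h) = (h - 3)*(h + 2)*(h)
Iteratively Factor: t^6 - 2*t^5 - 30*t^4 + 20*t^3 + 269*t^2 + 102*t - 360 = (t + 2)*(t^5 - 4*t^4 - 22*t^3 + 64*t^2 + 141*t - 180) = (t - 5)*(t + 2)*(t^4 + t^3 - 17*t^2 - 21*t + 36) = (t - 5)*(t - 1)*(t + 2)*(t^3 + 2*t^2 - 15*t - 36) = (t - 5)*(t - 4)*(t - 1)*(t + 2)*(t^2 + 6*t + 9) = (t - 5)*(t - 4)*(t - 1)*(t + 2)*(t + 3)*(t + 3)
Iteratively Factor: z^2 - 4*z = (z - 4)*(z)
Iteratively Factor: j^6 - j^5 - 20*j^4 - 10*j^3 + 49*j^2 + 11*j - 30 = (j - 1)*(j^5 - 20*j^3 - 30*j^2 + 19*j + 30) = (j - 1)*(j + 3)*(j^4 - 3*j^3 - 11*j^2 + 3*j + 10) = (j - 1)*(j + 1)*(j + 3)*(j^3 - 4*j^2 - 7*j + 10) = (j - 5)*(j - 1)*(j + 1)*(j + 3)*(j^2 + j - 2) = (j - 5)*(j - 1)^2*(j + 1)*(j + 3)*(j + 2)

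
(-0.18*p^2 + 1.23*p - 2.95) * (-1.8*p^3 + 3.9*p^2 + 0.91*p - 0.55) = 0.324*p^5 - 2.916*p^4 + 9.9432*p^3 - 10.2867*p^2 - 3.361*p + 1.6225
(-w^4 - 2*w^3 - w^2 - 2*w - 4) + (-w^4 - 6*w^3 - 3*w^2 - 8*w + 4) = -2*w^4 - 8*w^3 - 4*w^2 - 10*w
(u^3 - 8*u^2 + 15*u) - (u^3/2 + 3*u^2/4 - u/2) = u^3/2 - 35*u^2/4 + 31*u/2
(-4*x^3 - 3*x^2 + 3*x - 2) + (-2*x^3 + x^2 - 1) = -6*x^3 - 2*x^2 + 3*x - 3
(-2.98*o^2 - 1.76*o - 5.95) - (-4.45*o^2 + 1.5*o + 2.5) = 1.47*o^2 - 3.26*o - 8.45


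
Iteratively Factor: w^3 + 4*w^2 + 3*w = (w)*(w^2 + 4*w + 3) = w*(w + 3)*(w + 1)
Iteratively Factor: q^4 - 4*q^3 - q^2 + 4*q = (q + 1)*(q^3 - 5*q^2 + 4*q) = q*(q + 1)*(q^2 - 5*q + 4) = q*(q - 4)*(q + 1)*(q - 1)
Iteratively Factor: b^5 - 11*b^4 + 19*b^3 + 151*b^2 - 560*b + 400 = (b - 5)*(b^4 - 6*b^3 - 11*b^2 + 96*b - 80) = (b - 5)*(b - 1)*(b^3 - 5*b^2 - 16*b + 80) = (b - 5)^2*(b - 1)*(b^2 - 16) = (b - 5)^2*(b - 1)*(b + 4)*(b - 4)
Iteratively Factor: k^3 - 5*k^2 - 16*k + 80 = (k - 4)*(k^2 - k - 20) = (k - 4)*(k + 4)*(k - 5)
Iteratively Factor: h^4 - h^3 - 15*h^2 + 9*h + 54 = (h + 3)*(h^3 - 4*h^2 - 3*h + 18) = (h - 3)*(h + 3)*(h^2 - h - 6) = (h - 3)^2*(h + 3)*(h + 2)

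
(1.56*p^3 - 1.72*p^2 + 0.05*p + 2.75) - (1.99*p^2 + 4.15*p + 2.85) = 1.56*p^3 - 3.71*p^2 - 4.1*p - 0.1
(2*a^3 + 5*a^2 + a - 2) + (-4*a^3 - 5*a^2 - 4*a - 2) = -2*a^3 - 3*a - 4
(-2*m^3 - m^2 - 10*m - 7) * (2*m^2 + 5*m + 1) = -4*m^5 - 12*m^4 - 27*m^3 - 65*m^2 - 45*m - 7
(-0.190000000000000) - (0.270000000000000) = -0.460000000000000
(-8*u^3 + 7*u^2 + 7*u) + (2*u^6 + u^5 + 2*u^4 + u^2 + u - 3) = 2*u^6 + u^5 + 2*u^4 - 8*u^3 + 8*u^2 + 8*u - 3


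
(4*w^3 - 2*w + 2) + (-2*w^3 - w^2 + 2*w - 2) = 2*w^3 - w^2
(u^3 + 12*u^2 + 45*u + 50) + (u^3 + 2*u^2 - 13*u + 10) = 2*u^3 + 14*u^2 + 32*u + 60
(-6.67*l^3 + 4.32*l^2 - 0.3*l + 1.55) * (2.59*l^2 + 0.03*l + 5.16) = -17.2753*l^5 + 10.9887*l^4 - 35.0646*l^3 + 26.2967*l^2 - 1.5015*l + 7.998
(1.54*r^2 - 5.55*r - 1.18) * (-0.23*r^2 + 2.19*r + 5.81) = -0.3542*r^4 + 4.6491*r^3 - 2.9357*r^2 - 34.8297*r - 6.8558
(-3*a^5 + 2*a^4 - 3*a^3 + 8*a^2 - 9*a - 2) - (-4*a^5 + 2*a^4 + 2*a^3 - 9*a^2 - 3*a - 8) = a^5 - 5*a^3 + 17*a^2 - 6*a + 6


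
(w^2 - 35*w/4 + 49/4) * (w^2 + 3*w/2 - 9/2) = w^4 - 29*w^3/4 - 43*w^2/8 + 231*w/4 - 441/8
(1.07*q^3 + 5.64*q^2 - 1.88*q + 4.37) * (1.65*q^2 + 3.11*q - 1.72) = 1.7655*q^5 + 12.6337*q^4 + 12.598*q^3 - 8.3371*q^2 + 16.8243*q - 7.5164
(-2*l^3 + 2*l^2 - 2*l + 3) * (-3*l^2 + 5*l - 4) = 6*l^5 - 16*l^4 + 24*l^3 - 27*l^2 + 23*l - 12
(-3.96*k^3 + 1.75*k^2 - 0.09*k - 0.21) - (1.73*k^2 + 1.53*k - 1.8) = -3.96*k^3 + 0.02*k^2 - 1.62*k + 1.59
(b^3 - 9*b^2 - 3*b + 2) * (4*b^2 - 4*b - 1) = 4*b^5 - 40*b^4 + 23*b^3 + 29*b^2 - 5*b - 2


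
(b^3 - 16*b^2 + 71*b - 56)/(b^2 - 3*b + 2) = (b^2 - 15*b + 56)/(b - 2)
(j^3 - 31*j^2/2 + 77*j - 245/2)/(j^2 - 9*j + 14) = (2*j^2 - 17*j + 35)/(2*(j - 2))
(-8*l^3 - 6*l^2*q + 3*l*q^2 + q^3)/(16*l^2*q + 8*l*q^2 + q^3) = (-2*l^2 - l*q + q^2)/(q*(4*l + q))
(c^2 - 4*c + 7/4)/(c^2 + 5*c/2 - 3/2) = (c - 7/2)/(c + 3)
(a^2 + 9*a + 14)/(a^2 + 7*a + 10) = (a + 7)/(a + 5)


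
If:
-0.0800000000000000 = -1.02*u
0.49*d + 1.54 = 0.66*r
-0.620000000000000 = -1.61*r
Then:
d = -2.62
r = 0.39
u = 0.08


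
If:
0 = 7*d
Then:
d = 0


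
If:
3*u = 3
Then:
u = 1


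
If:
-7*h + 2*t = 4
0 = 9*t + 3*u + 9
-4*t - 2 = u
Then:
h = -2/7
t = 1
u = -6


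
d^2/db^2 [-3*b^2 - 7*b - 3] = -6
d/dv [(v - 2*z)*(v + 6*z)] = 2*v + 4*z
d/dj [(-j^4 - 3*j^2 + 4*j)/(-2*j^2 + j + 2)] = (-j*(4*j - 1)*(j^3 + 3*j - 4) + 2*(-2*j^2 + j + 2)*(-2*j^3 - 3*j + 2))/(-2*j^2 + j + 2)^2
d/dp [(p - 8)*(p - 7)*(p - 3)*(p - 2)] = 4*p^3 - 60*p^2 + 274*p - 370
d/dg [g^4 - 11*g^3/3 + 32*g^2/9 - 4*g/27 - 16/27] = 4*g^3 - 11*g^2 + 64*g/9 - 4/27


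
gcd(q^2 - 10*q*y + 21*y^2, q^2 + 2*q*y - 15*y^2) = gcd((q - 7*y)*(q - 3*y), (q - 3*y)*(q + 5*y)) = -q + 3*y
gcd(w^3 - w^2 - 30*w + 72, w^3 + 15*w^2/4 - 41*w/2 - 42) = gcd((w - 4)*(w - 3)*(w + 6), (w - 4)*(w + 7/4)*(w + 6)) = w^2 + 2*w - 24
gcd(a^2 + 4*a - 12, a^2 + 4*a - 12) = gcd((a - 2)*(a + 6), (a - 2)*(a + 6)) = a^2 + 4*a - 12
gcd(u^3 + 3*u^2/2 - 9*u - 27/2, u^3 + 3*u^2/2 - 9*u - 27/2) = u^3 + 3*u^2/2 - 9*u - 27/2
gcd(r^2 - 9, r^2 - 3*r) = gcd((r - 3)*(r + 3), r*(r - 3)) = r - 3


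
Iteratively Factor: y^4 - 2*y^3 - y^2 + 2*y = (y - 2)*(y^3 - y) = y*(y - 2)*(y^2 - 1) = y*(y - 2)*(y - 1)*(y + 1)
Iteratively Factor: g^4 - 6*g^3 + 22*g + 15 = (g - 3)*(g^3 - 3*g^2 - 9*g - 5) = (g - 3)*(g + 1)*(g^2 - 4*g - 5) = (g - 5)*(g - 3)*(g + 1)*(g + 1)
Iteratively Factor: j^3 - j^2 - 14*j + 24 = (j - 2)*(j^2 + j - 12) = (j - 2)*(j + 4)*(j - 3)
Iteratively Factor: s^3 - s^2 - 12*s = (s + 3)*(s^2 - 4*s) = s*(s + 3)*(s - 4)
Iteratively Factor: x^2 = (x)*(x)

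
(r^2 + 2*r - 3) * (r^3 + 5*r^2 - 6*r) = r^5 + 7*r^4 + r^3 - 27*r^2 + 18*r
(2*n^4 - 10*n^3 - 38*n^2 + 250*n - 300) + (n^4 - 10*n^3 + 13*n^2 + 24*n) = 3*n^4 - 20*n^3 - 25*n^2 + 274*n - 300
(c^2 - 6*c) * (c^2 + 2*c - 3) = c^4 - 4*c^3 - 15*c^2 + 18*c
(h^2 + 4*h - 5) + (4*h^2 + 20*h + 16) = 5*h^2 + 24*h + 11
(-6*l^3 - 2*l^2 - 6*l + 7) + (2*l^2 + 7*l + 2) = -6*l^3 + l + 9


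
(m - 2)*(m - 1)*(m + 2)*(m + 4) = m^4 + 3*m^3 - 8*m^2 - 12*m + 16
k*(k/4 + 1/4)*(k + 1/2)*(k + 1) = k^4/4 + 5*k^3/8 + k^2/2 + k/8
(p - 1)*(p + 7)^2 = p^3 + 13*p^2 + 35*p - 49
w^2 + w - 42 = (w - 6)*(w + 7)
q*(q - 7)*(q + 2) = q^3 - 5*q^2 - 14*q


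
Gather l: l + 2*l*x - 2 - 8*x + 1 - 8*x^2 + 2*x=l*(2*x + 1) - 8*x^2 - 6*x - 1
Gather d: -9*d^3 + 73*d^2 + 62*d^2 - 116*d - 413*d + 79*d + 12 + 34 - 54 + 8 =-9*d^3 + 135*d^2 - 450*d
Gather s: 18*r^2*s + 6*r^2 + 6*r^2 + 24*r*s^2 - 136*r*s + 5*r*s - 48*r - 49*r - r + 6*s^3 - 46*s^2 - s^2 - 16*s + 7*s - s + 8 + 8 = 12*r^2 - 98*r + 6*s^3 + s^2*(24*r - 47) + s*(18*r^2 - 131*r - 10) + 16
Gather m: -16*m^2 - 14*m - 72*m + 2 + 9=-16*m^2 - 86*m + 11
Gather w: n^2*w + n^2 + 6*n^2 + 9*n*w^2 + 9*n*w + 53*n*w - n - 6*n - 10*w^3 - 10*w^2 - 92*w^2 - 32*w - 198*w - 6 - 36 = 7*n^2 - 7*n - 10*w^3 + w^2*(9*n - 102) + w*(n^2 + 62*n - 230) - 42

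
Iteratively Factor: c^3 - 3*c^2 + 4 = (c - 2)*(c^2 - c - 2) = (c - 2)*(c + 1)*(c - 2)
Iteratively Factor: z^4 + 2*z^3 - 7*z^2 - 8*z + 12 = (z + 3)*(z^3 - z^2 - 4*z + 4) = (z + 2)*(z + 3)*(z^2 - 3*z + 2) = (z - 2)*(z + 2)*(z + 3)*(z - 1)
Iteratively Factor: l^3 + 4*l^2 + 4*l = (l + 2)*(l^2 + 2*l) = l*(l + 2)*(l + 2)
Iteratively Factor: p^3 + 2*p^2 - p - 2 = (p - 1)*(p^2 + 3*p + 2) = (p - 1)*(p + 1)*(p + 2)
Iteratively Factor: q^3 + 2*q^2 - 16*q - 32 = (q - 4)*(q^2 + 6*q + 8) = (q - 4)*(q + 2)*(q + 4)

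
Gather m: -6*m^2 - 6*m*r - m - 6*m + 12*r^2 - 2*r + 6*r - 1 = -6*m^2 + m*(-6*r - 7) + 12*r^2 + 4*r - 1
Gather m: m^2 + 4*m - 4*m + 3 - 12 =m^2 - 9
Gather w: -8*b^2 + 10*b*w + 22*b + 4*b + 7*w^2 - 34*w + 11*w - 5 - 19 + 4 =-8*b^2 + 26*b + 7*w^2 + w*(10*b - 23) - 20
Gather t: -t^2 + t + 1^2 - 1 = -t^2 + t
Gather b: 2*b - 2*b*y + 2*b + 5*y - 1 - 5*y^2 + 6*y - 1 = b*(4 - 2*y) - 5*y^2 + 11*y - 2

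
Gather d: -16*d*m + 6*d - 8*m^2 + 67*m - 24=d*(6 - 16*m) - 8*m^2 + 67*m - 24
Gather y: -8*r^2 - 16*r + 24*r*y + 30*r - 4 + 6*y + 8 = -8*r^2 + 14*r + y*(24*r + 6) + 4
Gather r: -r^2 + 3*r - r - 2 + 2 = -r^2 + 2*r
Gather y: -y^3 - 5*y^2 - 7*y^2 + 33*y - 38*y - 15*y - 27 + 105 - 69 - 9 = -y^3 - 12*y^2 - 20*y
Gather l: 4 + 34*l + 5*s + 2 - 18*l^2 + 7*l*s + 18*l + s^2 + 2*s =-18*l^2 + l*(7*s + 52) + s^2 + 7*s + 6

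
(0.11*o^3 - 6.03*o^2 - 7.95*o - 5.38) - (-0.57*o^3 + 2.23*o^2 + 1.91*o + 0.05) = 0.68*o^3 - 8.26*o^2 - 9.86*o - 5.43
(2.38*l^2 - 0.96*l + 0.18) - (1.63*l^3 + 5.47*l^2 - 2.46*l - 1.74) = -1.63*l^3 - 3.09*l^2 + 1.5*l + 1.92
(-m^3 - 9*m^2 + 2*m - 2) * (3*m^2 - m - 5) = -3*m^5 - 26*m^4 + 20*m^3 + 37*m^2 - 8*m + 10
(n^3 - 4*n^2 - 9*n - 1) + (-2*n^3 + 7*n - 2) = -n^3 - 4*n^2 - 2*n - 3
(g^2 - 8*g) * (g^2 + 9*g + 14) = g^4 + g^3 - 58*g^2 - 112*g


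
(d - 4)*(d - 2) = d^2 - 6*d + 8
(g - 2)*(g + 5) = g^2 + 3*g - 10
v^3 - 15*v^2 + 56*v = v*(v - 8)*(v - 7)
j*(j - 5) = j^2 - 5*j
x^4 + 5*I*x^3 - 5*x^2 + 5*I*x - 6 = (x - I)*(x + I)*(x + 2*I)*(x + 3*I)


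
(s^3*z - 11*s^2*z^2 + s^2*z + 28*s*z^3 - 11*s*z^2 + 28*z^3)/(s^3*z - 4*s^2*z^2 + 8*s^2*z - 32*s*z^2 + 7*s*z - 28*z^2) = (s - 7*z)/(s + 7)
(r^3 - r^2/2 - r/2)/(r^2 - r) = r + 1/2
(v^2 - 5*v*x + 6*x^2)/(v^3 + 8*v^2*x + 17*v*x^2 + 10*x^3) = (v^2 - 5*v*x + 6*x^2)/(v^3 + 8*v^2*x + 17*v*x^2 + 10*x^3)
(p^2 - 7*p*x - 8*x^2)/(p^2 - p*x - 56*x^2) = (p + x)/(p + 7*x)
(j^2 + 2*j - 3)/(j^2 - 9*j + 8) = (j + 3)/(j - 8)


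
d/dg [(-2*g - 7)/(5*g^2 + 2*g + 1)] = 2*(5*g^2 + 35*g + 6)/(25*g^4 + 20*g^3 + 14*g^2 + 4*g + 1)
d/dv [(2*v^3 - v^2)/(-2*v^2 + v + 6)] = v*(-4*v^3 + 4*v^2 + 35*v - 12)/(4*v^4 - 4*v^3 - 23*v^2 + 12*v + 36)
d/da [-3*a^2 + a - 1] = 1 - 6*a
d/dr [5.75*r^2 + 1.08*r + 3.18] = 11.5*r + 1.08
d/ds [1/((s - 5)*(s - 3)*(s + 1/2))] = 4*(-3*s^2 + 15*s - 11)/(4*s^6 - 60*s^5 + 313*s^4 - 600*s^3 + 34*s^2 + 660*s + 225)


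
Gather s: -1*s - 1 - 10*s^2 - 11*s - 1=-10*s^2 - 12*s - 2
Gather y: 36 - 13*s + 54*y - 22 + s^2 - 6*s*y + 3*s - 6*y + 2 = s^2 - 10*s + y*(48 - 6*s) + 16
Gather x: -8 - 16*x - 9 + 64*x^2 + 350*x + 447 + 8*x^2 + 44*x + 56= 72*x^2 + 378*x + 486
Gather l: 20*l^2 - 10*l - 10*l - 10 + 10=20*l^2 - 20*l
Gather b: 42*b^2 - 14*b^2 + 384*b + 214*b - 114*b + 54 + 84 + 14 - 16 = 28*b^2 + 484*b + 136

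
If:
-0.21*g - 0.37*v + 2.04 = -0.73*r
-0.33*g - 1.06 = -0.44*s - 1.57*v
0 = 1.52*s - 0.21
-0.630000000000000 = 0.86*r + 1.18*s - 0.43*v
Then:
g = 6.46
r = 0.08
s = 0.14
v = 1.99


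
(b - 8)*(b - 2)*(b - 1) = b^3 - 11*b^2 + 26*b - 16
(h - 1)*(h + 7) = h^2 + 6*h - 7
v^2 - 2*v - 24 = (v - 6)*(v + 4)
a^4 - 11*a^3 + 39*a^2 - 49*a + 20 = (a - 5)*(a - 4)*(a - 1)^2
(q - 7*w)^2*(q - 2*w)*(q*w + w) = q^4*w - 16*q^3*w^2 + q^3*w + 77*q^2*w^3 - 16*q^2*w^2 - 98*q*w^4 + 77*q*w^3 - 98*w^4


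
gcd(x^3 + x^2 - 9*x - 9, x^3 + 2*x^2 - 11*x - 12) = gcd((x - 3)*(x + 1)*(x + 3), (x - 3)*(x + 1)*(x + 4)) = x^2 - 2*x - 3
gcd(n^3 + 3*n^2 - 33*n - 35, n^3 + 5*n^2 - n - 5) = n + 1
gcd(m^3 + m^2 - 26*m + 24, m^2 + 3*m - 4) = m - 1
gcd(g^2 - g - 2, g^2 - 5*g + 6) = g - 2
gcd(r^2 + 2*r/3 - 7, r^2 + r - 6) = r + 3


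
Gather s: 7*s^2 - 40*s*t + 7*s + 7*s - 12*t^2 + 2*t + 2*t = 7*s^2 + s*(14 - 40*t) - 12*t^2 + 4*t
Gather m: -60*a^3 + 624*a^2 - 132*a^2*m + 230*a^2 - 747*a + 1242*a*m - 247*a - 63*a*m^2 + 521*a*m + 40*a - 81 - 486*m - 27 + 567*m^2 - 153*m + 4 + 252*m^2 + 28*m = -60*a^3 + 854*a^2 - 954*a + m^2*(819 - 63*a) + m*(-132*a^2 + 1763*a - 611) - 104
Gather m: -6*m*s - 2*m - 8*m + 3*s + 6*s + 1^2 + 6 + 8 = m*(-6*s - 10) + 9*s + 15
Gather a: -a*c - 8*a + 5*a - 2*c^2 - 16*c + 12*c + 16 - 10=a*(-c - 3) - 2*c^2 - 4*c + 6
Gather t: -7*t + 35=35 - 7*t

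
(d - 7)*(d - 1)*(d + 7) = d^3 - d^2 - 49*d + 49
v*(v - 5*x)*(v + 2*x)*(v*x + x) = v^4*x - 3*v^3*x^2 + v^3*x - 10*v^2*x^3 - 3*v^2*x^2 - 10*v*x^3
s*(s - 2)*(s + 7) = s^3 + 5*s^2 - 14*s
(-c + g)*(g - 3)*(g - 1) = -c*g^2 + 4*c*g - 3*c + g^3 - 4*g^2 + 3*g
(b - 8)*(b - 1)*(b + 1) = b^3 - 8*b^2 - b + 8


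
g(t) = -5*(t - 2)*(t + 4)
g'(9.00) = -100.00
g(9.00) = -455.00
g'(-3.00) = 20.00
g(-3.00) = 25.00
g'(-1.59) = 5.90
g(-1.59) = 43.26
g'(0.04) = -10.40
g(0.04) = 39.59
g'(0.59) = -15.90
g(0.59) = 32.36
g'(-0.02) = -9.80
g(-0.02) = 40.20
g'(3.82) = -48.20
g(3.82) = -71.16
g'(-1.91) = 9.10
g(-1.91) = 40.86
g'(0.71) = -17.10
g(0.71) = 30.38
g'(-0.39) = -6.10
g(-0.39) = 43.14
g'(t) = -10*t - 10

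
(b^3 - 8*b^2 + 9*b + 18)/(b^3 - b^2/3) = 3*(b^3 - 8*b^2 + 9*b + 18)/(b^2*(3*b - 1))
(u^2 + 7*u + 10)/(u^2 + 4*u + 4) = (u + 5)/(u + 2)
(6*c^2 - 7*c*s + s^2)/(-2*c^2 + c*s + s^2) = (-6*c + s)/(2*c + s)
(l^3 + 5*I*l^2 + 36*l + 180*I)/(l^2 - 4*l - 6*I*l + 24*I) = (l^2 + 11*I*l - 30)/(l - 4)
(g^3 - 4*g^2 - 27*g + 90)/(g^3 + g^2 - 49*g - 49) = (g^3 - 4*g^2 - 27*g + 90)/(g^3 + g^2 - 49*g - 49)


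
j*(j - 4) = j^2 - 4*j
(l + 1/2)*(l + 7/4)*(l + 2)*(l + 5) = l^4 + 37*l^3/4 + 213*l^2/8 + 229*l/8 + 35/4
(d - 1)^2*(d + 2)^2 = d^4 + 2*d^3 - 3*d^2 - 4*d + 4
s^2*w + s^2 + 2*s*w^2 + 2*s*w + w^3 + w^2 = (s + w)^2*(w + 1)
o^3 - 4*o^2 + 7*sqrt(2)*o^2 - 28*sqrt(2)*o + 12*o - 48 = (o - 4)*(o + sqrt(2))*(o + 6*sqrt(2))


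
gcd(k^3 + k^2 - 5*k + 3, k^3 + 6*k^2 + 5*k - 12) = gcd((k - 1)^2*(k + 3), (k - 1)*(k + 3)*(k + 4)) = k^2 + 2*k - 3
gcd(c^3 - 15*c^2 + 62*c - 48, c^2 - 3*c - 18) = c - 6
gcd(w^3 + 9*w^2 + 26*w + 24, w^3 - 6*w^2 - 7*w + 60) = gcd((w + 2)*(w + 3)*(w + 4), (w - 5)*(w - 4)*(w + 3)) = w + 3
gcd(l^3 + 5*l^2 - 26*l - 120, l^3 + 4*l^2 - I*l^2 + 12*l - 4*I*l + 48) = l + 4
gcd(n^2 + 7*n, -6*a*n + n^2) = n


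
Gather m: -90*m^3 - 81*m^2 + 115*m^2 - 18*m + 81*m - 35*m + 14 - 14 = -90*m^3 + 34*m^2 + 28*m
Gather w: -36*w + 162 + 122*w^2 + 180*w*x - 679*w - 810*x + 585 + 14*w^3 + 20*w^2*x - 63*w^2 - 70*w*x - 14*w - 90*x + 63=14*w^3 + w^2*(20*x + 59) + w*(110*x - 729) - 900*x + 810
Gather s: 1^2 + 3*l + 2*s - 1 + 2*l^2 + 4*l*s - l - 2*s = 2*l^2 + 4*l*s + 2*l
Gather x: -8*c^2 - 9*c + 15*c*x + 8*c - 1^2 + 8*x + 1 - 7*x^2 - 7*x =-8*c^2 - c - 7*x^2 + x*(15*c + 1)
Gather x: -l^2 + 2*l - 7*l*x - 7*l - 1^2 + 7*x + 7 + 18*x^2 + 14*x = -l^2 - 5*l + 18*x^2 + x*(21 - 7*l) + 6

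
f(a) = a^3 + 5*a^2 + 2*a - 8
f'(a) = 3*a^2 + 10*a + 2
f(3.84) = 130.03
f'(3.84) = 84.64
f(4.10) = 153.17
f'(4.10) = 93.43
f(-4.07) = -0.73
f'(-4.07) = 10.99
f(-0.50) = -7.88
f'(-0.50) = -2.25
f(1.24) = 4.07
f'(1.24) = 19.01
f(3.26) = 86.30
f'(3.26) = 66.48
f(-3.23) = 4.01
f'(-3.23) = 1.00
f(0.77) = -3.04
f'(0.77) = 11.48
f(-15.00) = -2288.00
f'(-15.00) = 527.00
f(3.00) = 70.00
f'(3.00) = 59.00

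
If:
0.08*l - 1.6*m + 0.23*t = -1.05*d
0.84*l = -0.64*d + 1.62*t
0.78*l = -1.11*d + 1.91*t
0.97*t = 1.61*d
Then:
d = 0.00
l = 0.00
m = 0.00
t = 0.00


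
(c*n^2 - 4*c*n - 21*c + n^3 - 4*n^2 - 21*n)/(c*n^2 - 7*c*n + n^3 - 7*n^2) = (n + 3)/n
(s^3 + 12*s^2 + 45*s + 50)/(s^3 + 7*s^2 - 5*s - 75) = (s + 2)/(s - 3)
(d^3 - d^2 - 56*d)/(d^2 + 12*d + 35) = d*(d - 8)/(d + 5)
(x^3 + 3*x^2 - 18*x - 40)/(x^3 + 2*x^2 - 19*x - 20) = (x + 2)/(x + 1)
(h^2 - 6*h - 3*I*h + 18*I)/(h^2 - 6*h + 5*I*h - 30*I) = (h - 3*I)/(h + 5*I)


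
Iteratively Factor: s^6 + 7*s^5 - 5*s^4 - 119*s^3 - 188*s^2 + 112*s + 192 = (s + 4)*(s^5 + 3*s^4 - 17*s^3 - 51*s^2 + 16*s + 48) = (s + 1)*(s + 4)*(s^4 + 2*s^3 - 19*s^2 - 32*s + 48) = (s + 1)*(s + 3)*(s + 4)*(s^3 - s^2 - 16*s + 16) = (s + 1)*(s + 3)*(s + 4)^2*(s^2 - 5*s + 4) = (s - 4)*(s + 1)*(s + 3)*(s + 4)^2*(s - 1)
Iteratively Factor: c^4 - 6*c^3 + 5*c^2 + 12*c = (c + 1)*(c^3 - 7*c^2 + 12*c) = (c - 3)*(c + 1)*(c^2 - 4*c) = c*(c - 3)*(c + 1)*(c - 4)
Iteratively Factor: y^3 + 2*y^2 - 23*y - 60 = (y - 5)*(y^2 + 7*y + 12) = (y - 5)*(y + 4)*(y + 3)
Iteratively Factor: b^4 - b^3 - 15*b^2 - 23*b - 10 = (b - 5)*(b^3 + 4*b^2 + 5*b + 2) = (b - 5)*(b + 1)*(b^2 + 3*b + 2) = (b - 5)*(b + 1)^2*(b + 2)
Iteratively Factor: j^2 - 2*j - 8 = (j + 2)*(j - 4)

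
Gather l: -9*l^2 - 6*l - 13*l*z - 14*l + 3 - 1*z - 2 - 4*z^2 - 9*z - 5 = -9*l^2 + l*(-13*z - 20) - 4*z^2 - 10*z - 4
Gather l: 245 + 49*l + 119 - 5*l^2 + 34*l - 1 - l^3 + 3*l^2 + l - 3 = -l^3 - 2*l^2 + 84*l + 360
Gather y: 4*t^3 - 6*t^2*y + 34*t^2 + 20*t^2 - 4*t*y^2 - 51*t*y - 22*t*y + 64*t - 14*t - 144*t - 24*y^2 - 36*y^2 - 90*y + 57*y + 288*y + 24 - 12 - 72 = 4*t^3 + 54*t^2 - 94*t + y^2*(-4*t - 60) + y*(-6*t^2 - 73*t + 255) - 60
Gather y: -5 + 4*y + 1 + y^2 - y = y^2 + 3*y - 4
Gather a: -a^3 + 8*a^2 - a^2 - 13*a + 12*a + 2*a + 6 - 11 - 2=-a^3 + 7*a^2 + a - 7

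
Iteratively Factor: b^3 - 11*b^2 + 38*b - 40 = (b - 4)*(b^2 - 7*b + 10) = (b - 4)*(b - 2)*(b - 5)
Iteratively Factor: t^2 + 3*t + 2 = (t + 1)*(t + 2)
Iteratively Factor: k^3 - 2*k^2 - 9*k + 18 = (k - 2)*(k^2 - 9) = (k - 2)*(k + 3)*(k - 3)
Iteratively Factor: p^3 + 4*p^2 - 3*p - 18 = (p - 2)*(p^2 + 6*p + 9) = (p - 2)*(p + 3)*(p + 3)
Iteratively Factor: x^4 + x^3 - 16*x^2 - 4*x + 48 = (x + 4)*(x^3 - 3*x^2 - 4*x + 12) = (x - 3)*(x + 4)*(x^2 - 4) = (x - 3)*(x + 2)*(x + 4)*(x - 2)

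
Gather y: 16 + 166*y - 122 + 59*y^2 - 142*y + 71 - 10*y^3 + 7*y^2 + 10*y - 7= -10*y^3 + 66*y^2 + 34*y - 42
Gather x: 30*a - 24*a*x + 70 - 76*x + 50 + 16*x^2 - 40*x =30*a + 16*x^2 + x*(-24*a - 116) + 120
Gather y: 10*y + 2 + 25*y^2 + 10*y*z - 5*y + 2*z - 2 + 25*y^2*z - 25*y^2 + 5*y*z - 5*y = 25*y^2*z + 15*y*z + 2*z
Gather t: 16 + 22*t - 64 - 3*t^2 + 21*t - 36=-3*t^2 + 43*t - 84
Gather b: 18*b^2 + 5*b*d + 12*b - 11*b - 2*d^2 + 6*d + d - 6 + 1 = 18*b^2 + b*(5*d + 1) - 2*d^2 + 7*d - 5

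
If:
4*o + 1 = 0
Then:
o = -1/4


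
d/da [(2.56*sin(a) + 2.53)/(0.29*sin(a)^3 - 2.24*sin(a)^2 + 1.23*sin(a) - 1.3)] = (-1.4848*sin(a)^3 + 3.5333*sin(a)^2 + 11.3344*sin(a) - 6.4399)*cos(a)/(0.0841*sin(a)^6 - 1.2992*sin(a)^5 + 5.731*sin(a)^4 - 6.2644*sin(a)^3 + 7.3369*sin(a)^2 - 3.198*sin(a) + 1.69)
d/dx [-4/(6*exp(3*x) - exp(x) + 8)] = (72*exp(2*x) - 4)*exp(x)/(6*exp(3*x) - exp(x) + 8)^2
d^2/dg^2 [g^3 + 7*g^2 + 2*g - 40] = 6*g + 14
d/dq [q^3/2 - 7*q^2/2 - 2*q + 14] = 3*q^2/2 - 7*q - 2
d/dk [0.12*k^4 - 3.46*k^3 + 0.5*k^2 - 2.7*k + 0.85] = 0.48*k^3 - 10.38*k^2 + 1.0*k - 2.7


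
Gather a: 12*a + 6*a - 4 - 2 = 18*a - 6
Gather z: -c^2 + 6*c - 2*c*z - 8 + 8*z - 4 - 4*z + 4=-c^2 + 6*c + z*(4 - 2*c) - 8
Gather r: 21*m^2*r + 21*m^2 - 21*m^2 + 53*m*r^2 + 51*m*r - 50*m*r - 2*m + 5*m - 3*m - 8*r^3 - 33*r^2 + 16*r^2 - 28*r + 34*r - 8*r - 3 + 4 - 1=-8*r^3 + r^2*(53*m - 17) + r*(21*m^2 + m - 2)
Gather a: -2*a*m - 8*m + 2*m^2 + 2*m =-2*a*m + 2*m^2 - 6*m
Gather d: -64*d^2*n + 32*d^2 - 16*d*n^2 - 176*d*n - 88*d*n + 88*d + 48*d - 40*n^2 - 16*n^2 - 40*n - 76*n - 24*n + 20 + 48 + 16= d^2*(32 - 64*n) + d*(-16*n^2 - 264*n + 136) - 56*n^2 - 140*n + 84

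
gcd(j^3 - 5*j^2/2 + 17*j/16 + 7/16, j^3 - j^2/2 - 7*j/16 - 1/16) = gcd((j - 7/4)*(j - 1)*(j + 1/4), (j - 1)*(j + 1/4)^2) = j^2 - 3*j/4 - 1/4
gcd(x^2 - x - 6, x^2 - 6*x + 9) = x - 3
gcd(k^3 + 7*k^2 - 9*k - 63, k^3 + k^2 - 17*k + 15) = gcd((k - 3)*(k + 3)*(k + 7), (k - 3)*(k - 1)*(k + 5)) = k - 3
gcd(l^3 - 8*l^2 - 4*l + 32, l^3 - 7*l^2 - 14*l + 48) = l^2 - 10*l + 16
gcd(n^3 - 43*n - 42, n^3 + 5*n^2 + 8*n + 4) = n + 1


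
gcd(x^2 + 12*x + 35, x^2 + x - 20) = x + 5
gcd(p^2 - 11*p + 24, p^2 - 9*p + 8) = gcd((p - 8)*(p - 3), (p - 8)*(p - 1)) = p - 8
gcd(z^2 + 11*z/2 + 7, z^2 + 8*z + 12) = z + 2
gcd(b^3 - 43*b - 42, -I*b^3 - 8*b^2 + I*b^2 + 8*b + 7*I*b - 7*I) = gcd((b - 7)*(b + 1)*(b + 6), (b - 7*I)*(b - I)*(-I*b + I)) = 1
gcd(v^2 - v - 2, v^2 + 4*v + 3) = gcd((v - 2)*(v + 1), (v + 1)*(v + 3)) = v + 1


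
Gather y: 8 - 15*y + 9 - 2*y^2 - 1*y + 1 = -2*y^2 - 16*y + 18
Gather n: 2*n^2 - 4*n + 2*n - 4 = 2*n^2 - 2*n - 4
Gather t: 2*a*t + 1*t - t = 2*a*t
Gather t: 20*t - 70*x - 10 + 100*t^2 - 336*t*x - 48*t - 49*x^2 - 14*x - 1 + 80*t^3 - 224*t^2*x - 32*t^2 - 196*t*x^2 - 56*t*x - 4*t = 80*t^3 + t^2*(68 - 224*x) + t*(-196*x^2 - 392*x - 32) - 49*x^2 - 84*x - 11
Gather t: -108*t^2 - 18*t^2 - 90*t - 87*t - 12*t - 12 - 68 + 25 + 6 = -126*t^2 - 189*t - 49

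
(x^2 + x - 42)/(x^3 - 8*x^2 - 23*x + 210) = (x + 7)/(x^2 - 2*x - 35)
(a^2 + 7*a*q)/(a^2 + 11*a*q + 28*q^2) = a/(a + 4*q)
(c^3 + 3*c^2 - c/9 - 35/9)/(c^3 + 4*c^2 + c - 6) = (c^2 + 4*c + 35/9)/(c^2 + 5*c + 6)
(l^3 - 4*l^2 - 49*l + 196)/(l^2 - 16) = (l^2 - 49)/(l + 4)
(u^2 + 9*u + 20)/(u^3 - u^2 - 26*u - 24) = (u + 5)/(u^2 - 5*u - 6)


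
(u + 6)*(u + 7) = u^2 + 13*u + 42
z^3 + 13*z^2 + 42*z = z*(z + 6)*(z + 7)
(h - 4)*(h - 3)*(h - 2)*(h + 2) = h^4 - 7*h^3 + 8*h^2 + 28*h - 48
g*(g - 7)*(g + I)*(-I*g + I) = -I*g^4 + g^3 + 8*I*g^3 - 8*g^2 - 7*I*g^2 + 7*g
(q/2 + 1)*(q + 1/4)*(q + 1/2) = q^3/2 + 11*q^2/8 + 13*q/16 + 1/8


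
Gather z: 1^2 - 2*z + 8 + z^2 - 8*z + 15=z^2 - 10*z + 24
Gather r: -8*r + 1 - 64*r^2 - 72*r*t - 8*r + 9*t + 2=-64*r^2 + r*(-72*t - 16) + 9*t + 3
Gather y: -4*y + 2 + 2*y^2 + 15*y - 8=2*y^2 + 11*y - 6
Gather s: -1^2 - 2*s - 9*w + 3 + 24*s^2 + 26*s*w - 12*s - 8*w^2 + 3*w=24*s^2 + s*(26*w - 14) - 8*w^2 - 6*w + 2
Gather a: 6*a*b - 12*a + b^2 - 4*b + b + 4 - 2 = a*(6*b - 12) + b^2 - 3*b + 2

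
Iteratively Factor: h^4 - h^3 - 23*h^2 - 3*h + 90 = (h + 3)*(h^3 - 4*h^2 - 11*h + 30) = (h - 2)*(h + 3)*(h^2 - 2*h - 15) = (h - 2)*(h + 3)^2*(h - 5)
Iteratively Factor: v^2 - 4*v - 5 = (v - 5)*(v + 1)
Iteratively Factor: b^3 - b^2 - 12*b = (b - 4)*(b^2 + 3*b) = b*(b - 4)*(b + 3)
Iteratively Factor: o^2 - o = (o - 1)*(o)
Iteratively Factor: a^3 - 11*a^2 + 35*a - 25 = (a - 5)*(a^2 - 6*a + 5) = (a - 5)^2*(a - 1)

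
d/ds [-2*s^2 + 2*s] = 2 - 4*s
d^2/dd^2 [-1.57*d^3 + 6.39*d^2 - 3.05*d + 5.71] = 12.78 - 9.42*d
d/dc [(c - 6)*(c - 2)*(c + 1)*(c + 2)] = 4*c^3 - 15*c^2 - 20*c + 20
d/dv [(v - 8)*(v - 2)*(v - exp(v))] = (1 - exp(v))*(v - 8)*(v - 2) + (v - 8)*(v - exp(v)) + (v - 2)*(v - exp(v))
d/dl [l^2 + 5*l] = 2*l + 5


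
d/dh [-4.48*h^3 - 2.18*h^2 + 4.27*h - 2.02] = -13.44*h^2 - 4.36*h + 4.27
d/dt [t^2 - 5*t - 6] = 2*t - 5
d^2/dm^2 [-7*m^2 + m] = -14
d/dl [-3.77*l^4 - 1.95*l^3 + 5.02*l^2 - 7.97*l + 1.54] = -15.08*l^3 - 5.85*l^2 + 10.04*l - 7.97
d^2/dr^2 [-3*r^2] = -6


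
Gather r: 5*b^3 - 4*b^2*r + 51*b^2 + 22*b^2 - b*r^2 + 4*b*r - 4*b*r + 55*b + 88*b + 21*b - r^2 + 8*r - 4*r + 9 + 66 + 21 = 5*b^3 + 73*b^2 + 164*b + r^2*(-b - 1) + r*(4 - 4*b^2) + 96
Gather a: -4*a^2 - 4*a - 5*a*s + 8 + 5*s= -4*a^2 + a*(-5*s - 4) + 5*s + 8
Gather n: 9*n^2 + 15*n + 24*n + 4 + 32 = 9*n^2 + 39*n + 36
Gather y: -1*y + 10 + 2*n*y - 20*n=-20*n + y*(2*n - 1) + 10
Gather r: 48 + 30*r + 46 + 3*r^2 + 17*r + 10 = 3*r^2 + 47*r + 104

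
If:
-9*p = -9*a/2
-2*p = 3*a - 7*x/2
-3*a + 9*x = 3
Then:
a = 7/17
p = 7/34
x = 8/17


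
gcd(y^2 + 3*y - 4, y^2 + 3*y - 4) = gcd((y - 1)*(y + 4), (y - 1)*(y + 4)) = y^2 + 3*y - 4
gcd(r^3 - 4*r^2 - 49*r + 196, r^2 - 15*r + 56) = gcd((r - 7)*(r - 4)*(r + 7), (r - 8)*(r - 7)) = r - 7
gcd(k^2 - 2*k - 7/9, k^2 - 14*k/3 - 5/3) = k + 1/3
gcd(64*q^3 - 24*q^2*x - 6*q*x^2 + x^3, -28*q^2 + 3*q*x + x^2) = 1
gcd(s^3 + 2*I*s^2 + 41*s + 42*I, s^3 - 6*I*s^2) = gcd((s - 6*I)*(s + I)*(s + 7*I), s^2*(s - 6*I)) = s - 6*I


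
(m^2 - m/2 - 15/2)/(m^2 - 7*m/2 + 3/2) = (2*m + 5)/(2*m - 1)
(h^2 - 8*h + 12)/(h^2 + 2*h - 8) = (h - 6)/(h + 4)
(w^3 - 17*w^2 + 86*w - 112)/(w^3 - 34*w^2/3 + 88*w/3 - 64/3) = 3*(w - 7)/(3*w - 4)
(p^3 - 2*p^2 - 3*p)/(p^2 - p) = (p^2 - 2*p - 3)/(p - 1)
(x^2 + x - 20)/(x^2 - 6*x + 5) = (x^2 + x - 20)/(x^2 - 6*x + 5)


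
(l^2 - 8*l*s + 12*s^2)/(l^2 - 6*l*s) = (l - 2*s)/l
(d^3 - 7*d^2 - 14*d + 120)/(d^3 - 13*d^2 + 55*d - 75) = (d^2 - 2*d - 24)/(d^2 - 8*d + 15)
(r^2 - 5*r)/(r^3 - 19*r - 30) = r/(r^2 + 5*r + 6)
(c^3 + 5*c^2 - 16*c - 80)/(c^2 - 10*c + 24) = (c^2 + 9*c + 20)/(c - 6)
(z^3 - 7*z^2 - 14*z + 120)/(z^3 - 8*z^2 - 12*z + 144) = (z - 5)/(z - 6)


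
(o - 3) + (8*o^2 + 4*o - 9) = 8*o^2 + 5*o - 12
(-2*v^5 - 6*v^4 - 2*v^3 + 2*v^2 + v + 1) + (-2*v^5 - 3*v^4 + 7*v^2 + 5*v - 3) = -4*v^5 - 9*v^4 - 2*v^3 + 9*v^2 + 6*v - 2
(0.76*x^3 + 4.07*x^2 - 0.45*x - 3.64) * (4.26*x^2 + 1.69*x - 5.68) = 3.2376*x^5 + 18.6226*x^4 + 0.644500000000001*x^3 - 39.3845*x^2 - 3.5956*x + 20.6752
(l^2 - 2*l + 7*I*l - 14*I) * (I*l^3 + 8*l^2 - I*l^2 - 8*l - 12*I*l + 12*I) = I*l^5 + l^4 - 3*I*l^4 - 3*l^3 + 46*I*l^3 + 86*l^2 - 132*I*l^2 - 252*l + 88*I*l + 168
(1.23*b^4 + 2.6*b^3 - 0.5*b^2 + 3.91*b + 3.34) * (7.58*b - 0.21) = 9.3234*b^5 + 19.4497*b^4 - 4.336*b^3 + 29.7428*b^2 + 24.4961*b - 0.7014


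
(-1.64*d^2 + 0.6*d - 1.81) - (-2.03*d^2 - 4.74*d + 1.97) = 0.39*d^2 + 5.34*d - 3.78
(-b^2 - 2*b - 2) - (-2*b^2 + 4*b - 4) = b^2 - 6*b + 2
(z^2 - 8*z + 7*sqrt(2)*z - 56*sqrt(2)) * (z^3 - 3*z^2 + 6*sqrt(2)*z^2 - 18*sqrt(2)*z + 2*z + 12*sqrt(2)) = z^5 - 11*z^4 + 13*sqrt(2)*z^4 - 143*sqrt(2)*z^3 + 110*z^3 - 940*z^2 + 338*sqrt(2)*z^2 - 208*sqrt(2)*z + 2184*z - 1344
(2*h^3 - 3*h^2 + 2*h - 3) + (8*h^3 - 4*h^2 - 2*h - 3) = 10*h^3 - 7*h^2 - 6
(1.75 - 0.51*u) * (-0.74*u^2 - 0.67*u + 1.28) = 0.3774*u^3 - 0.9533*u^2 - 1.8253*u + 2.24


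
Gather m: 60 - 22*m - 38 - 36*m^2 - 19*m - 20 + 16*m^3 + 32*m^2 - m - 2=16*m^3 - 4*m^2 - 42*m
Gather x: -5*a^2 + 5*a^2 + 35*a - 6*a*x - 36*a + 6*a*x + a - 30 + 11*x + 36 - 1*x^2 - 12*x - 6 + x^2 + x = 0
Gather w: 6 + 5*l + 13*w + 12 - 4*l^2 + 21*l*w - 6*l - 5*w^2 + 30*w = -4*l^2 - l - 5*w^2 + w*(21*l + 43) + 18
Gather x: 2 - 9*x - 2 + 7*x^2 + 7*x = 7*x^2 - 2*x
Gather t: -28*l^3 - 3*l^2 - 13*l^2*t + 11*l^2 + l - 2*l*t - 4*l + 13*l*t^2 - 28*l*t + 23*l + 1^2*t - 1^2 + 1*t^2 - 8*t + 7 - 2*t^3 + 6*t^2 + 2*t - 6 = -28*l^3 + 8*l^2 + 20*l - 2*t^3 + t^2*(13*l + 7) + t*(-13*l^2 - 30*l - 5)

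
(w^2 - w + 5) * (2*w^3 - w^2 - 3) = 2*w^5 - 3*w^4 + 11*w^3 - 8*w^2 + 3*w - 15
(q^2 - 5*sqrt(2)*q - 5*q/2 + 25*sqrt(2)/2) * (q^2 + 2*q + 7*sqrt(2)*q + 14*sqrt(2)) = q^4 - q^3/2 + 2*sqrt(2)*q^3 - 75*q^2 - sqrt(2)*q^2 - 10*sqrt(2)*q + 35*q + 350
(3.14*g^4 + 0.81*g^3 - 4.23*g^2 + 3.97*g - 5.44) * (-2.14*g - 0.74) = -6.7196*g^5 - 4.057*g^4 + 8.4528*g^3 - 5.3656*g^2 + 8.7038*g + 4.0256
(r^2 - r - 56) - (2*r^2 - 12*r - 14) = -r^2 + 11*r - 42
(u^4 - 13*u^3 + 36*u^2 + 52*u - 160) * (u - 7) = u^5 - 20*u^4 + 127*u^3 - 200*u^2 - 524*u + 1120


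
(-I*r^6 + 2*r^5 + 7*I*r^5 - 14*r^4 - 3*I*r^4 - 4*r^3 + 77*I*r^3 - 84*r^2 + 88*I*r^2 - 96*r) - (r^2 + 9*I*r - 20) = -I*r^6 + 2*r^5 + 7*I*r^5 - 14*r^4 - 3*I*r^4 - 4*r^3 + 77*I*r^3 - 85*r^2 + 88*I*r^2 - 96*r - 9*I*r + 20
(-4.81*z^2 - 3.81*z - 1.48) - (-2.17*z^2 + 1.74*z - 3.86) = -2.64*z^2 - 5.55*z + 2.38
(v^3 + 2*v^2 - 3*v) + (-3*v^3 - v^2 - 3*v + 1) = -2*v^3 + v^2 - 6*v + 1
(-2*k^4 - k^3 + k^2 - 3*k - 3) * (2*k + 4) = -4*k^5 - 10*k^4 - 2*k^3 - 2*k^2 - 18*k - 12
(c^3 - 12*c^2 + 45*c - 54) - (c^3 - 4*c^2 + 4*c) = -8*c^2 + 41*c - 54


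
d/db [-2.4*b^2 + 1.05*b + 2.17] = 1.05 - 4.8*b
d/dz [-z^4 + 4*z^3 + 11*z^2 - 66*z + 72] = -4*z^3 + 12*z^2 + 22*z - 66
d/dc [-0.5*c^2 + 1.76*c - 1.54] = 1.76 - 1.0*c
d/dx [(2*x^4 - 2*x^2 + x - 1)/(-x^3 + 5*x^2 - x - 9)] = ((3*x^2 - 10*x + 1)*(2*x^4 - 2*x^2 + x - 1) + (-8*x^3 + 4*x - 1)*(x^3 - 5*x^2 + x + 9))/(x^3 - 5*x^2 + x + 9)^2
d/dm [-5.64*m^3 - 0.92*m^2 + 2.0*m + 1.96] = -16.92*m^2 - 1.84*m + 2.0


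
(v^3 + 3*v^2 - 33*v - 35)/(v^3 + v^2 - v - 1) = (v^2 + 2*v - 35)/(v^2 - 1)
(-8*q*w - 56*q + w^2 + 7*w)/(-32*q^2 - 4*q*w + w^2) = (w + 7)/(4*q + w)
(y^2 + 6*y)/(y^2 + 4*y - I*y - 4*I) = y*(y + 6)/(y^2 + y*(4 - I) - 4*I)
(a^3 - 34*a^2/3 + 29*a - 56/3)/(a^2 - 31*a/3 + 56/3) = a - 1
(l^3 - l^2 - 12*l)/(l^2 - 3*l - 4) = l*(l + 3)/(l + 1)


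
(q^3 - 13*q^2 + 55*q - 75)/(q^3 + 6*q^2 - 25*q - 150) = (q^2 - 8*q + 15)/(q^2 + 11*q + 30)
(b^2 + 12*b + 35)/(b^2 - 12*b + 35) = (b^2 + 12*b + 35)/(b^2 - 12*b + 35)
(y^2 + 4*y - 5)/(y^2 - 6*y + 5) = (y + 5)/(y - 5)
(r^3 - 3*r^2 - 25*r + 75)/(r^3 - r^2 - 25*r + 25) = (r - 3)/(r - 1)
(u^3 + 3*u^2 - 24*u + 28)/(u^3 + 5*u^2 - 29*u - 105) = (u^2 - 4*u + 4)/(u^2 - 2*u - 15)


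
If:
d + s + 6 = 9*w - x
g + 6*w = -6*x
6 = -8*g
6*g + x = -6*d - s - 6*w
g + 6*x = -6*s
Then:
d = 7/160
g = -3/4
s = 329/480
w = 329/480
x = -269/480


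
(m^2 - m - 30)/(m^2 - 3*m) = (m^2 - m - 30)/(m*(m - 3))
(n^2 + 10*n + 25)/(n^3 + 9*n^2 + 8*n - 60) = (n + 5)/(n^2 + 4*n - 12)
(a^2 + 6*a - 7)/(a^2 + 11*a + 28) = (a - 1)/(a + 4)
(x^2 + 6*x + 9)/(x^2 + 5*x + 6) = (x + 3)/(x + 2)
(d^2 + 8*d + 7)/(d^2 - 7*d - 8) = (d + 7)/(d - 8)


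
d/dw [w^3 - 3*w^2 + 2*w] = 3*w^2 - 6*w + 2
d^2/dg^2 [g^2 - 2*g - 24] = 2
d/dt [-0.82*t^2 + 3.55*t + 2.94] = 3.55 - 1.64*t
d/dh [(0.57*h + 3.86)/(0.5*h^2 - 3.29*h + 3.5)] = (-0.285*h^2 - 3.86*h + 14.6944)/(0.25*h^4 - 3.29*h^3 + 14.3241*h^2 - 23.03*h + 12.25)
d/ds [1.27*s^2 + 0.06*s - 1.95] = 2.54*s + 0.06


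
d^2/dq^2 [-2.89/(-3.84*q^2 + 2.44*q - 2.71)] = (-85.229568*q^2 + 54.156288*q + 2.89*(7.68*q - 2.44)*(15.36*q - 4.88) - 60.148992)/(3.84*q^2 - 2.44*q + 2.71)^3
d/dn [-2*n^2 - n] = -4*n - 1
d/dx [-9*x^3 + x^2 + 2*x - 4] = -27*x^2 + 2*x + 2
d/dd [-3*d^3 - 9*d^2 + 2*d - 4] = -9*d^2 - 18*d + 2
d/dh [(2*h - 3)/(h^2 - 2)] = 2*(-h^2 + 3*h - 2)/(h^4 - 4*h^2 + 4)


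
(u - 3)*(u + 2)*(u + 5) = u^3 + 4*u^2 - 11*u - 30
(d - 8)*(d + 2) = d^2 - 6*d - 16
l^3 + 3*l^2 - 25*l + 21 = (l - 3)*(l - 1)*(l + 7)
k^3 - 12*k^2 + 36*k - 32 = (k - 8)*(k - 2)^2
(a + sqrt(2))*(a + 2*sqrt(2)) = a^2 + 3*sqrt(2)*a + 4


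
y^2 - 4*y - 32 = (y - 8)*(y + 4)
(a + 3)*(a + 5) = a^2 + 8*a + 15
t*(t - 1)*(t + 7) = t^3 + 6*t^2 - 7*t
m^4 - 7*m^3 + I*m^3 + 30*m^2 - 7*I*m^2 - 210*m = m*(m - 7)*(m - 5*I)*(m + 6*I)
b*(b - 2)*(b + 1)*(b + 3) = b^4 + 2*b^3 - 5*b^2 - 6*b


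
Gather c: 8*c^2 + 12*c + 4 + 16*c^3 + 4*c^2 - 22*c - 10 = 16*c^3 + 12*c^2 - 10*c - 6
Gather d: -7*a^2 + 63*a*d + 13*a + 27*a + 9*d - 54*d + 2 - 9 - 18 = -7*a^2 + 40*a + d*(63*a - 45) - 25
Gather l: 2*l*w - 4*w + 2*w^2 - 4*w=2*l*w + 2*w^2 - 8*w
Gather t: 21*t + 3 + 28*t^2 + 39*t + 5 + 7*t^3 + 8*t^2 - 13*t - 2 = 7*t^3 + 36*t^2 + 47*t + 6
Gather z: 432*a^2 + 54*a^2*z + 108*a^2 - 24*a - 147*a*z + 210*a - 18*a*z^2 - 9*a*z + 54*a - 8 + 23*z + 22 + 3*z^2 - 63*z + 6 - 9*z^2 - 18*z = 540*a^2 + 240*a + z^2*(-18*a - 6) + z*(54*a^2 - 156*a - 58) + 20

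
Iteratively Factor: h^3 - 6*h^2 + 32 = (h - 4)*(h^2 - 2*h - 8) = (h - 4)^2*(h + 2)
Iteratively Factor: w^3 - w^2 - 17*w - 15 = (w + 1)*(w^2 - 2*w - 15) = (w + 1)*(w + 3)*(w - 5)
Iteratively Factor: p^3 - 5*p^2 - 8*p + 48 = (p - 4)*(p^2 - p - 12) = (p - 4)^2*(p + 3)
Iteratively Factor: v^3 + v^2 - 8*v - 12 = (v + 2)*(v^2 - v - 6) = (v + 2)^2*(v - 3)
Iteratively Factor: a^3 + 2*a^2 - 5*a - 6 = (a + 1)*(a^2 + a - 6) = (a + 1)*(a + 3)*(a - 2)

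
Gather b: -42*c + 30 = 30 - 42*c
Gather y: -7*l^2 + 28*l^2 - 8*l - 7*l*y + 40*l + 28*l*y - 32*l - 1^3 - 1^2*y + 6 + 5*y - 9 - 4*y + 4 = 21*l^2 + 21*l*y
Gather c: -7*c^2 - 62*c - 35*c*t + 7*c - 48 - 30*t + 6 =-7*c^2 + c*(-35*t - 55) - 30*t - 42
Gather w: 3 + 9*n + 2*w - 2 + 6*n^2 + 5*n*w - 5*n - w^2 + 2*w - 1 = 6*n^2 + 4*n - w^2 + w*(5*n + 4)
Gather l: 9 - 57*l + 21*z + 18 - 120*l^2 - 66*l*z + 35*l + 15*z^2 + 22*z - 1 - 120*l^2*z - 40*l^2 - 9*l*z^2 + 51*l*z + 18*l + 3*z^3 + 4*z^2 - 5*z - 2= l^2*(-120*z - 160) + l*(-9*z^2 - 15*z - 4) + 3*z^3 + 19*z^2 + 38*z + 24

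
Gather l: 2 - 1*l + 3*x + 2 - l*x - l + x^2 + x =l*(-x - 2) + x^2 + 4*x + 4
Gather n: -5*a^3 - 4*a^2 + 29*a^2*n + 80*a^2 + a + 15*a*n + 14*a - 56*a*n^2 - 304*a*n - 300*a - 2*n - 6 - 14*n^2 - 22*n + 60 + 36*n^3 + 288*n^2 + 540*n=-5*a^3 + 76*a^2 - 285*a + 36*n^3 + n^2*(274 - 56*a) + n*(29*a^2 - 289*a + 516) + 54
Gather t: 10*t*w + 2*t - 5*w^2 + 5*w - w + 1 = t*(10*w + 2) - 5*w^2 + 4*w + 1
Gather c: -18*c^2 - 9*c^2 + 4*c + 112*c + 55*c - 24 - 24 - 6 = -27*c^2 + 171*c - 54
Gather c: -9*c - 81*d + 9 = -9*c - 81*d + 9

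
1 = 1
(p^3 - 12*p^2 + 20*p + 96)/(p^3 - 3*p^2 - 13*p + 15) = (p^3 - 12*p^2 + 20*p + 96)/(p^3 - 3*p^2 - 13*p + 15)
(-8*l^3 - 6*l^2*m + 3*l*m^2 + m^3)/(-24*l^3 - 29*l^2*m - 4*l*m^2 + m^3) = (8*l^2 - 2*l*m - m^2)/(24*l^2 + 5*l*m - m^2)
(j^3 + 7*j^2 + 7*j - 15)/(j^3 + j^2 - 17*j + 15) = (j + 3)/(j - 3)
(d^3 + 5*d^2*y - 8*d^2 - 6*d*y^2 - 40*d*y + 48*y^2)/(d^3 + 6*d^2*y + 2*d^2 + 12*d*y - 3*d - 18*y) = (d^2 - d*y - 8*d + 8*y)/(d^2 + 2*d - 3)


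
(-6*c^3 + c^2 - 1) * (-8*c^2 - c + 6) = 48*c^5 - 2*c^4 - 37*c^3 + 14*c^2 + c - 6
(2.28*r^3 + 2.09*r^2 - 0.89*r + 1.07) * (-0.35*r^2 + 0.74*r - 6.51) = -0.798*r^5 + 0.9557*r^4 - 12.9847*r^3 - 14.639*r^2 + 6.5857*r - 6.9657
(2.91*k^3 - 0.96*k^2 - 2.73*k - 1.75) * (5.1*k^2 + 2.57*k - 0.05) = 14.841*k^5 + 2.5827*k^4 - 16.5357*k^3 - 15.8931*k^2 - 4.361*k + 0.0875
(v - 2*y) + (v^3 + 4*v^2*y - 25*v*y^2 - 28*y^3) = v^3 + 4*v^2*y - 25*v*y^2 + v - 28*y^3 - 2*y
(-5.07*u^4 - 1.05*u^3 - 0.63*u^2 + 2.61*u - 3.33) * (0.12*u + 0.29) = -0.6084*u^5 - 1.5963*u^4 - 0.3801*u^3 + 0.1305*u^2 + 0.3573*u - 0.9657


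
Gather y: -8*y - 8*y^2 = -8*y^2 - 8*y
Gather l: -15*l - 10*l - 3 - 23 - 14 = -25*l - 40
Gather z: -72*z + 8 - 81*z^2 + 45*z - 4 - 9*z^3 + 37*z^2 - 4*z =-9*z^3 - 44*z^2 - 31*z + 4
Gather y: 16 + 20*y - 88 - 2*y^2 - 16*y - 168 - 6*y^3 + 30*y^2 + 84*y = -6*y^3 + 28*y^2 + 88*y - 240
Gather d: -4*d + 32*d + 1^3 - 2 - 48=28*d - 49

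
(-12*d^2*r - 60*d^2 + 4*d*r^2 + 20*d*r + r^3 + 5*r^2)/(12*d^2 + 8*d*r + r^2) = (-2*d*r - 10*d + r^2 + 5*r)/(2*d + r)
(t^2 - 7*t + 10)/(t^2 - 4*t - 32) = (-t^2 + 7*t - 10)/(-t^2 + 4*t + 32)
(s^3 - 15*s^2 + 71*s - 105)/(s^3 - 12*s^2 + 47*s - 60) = (s - 7)/(s - 4)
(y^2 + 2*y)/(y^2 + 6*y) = (y + 2)/(y + 6)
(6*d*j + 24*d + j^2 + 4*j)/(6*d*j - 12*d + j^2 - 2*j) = (j + 4)/(j - 2)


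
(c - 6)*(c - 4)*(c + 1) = c^3 - 9*c^2 + 14*c + 24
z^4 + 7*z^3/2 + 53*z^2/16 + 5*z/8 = z*(z + 1/4)*(z + 5/4)*(z + 2)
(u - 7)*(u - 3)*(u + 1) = u^3 - 9*u^2 + 11*u + 21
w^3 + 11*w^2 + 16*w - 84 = (w - 2)*(w + 6)*(w + 7)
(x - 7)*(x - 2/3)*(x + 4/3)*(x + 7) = x^4 + 2*x^3/3 - 449*x^2/9 - 98*x/3 + 392/9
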